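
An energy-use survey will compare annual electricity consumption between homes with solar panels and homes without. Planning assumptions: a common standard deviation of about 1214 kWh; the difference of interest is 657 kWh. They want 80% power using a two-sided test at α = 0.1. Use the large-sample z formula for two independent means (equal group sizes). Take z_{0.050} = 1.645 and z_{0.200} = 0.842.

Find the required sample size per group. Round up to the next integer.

n = (z_{α/2} + z_β)² · (σ₁² + σ₂²) / δ²
  = (1.645 + 0.842)² · (2·1214² = 2947592) / 657²
  = 6.1852 · 2947592 / 431649
  = 42.24
Round up → n = 43 per group.

n = 43 per group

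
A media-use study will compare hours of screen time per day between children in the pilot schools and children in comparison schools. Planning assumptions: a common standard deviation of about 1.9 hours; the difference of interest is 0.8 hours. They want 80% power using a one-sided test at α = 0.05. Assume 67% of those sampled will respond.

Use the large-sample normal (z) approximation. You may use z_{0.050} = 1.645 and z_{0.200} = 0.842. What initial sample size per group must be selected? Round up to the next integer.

n = (z_α + z_β)² · (σ₁² + σ₂²) / δ²
  = (1.645 + 0.842)² · (2·1.9² = 7.22) / 0.8²
  = 6.1852 · 7.22 / 0.64
  = 69.78
Adjust for 67% response: 69.78 / 0.67 = 104.14.
Round up → n = 105 per group.

n = 105 per group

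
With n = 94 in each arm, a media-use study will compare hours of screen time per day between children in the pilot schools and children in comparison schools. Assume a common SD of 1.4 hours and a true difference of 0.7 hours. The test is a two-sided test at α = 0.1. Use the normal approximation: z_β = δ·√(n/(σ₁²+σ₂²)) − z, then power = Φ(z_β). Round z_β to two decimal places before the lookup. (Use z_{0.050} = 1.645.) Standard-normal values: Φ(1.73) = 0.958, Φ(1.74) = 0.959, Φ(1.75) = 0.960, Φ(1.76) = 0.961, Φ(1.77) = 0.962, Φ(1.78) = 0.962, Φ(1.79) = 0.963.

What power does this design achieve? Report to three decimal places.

Power ≈ 0.962

z_β = δ·√(n/(σ₁²+σ₂²)) − z_{α/2}
    = 0.7 · √(94/3.92) − 1.645
    = 0.7 · 4.89690 − 1.645
    = 3.4278 − 1.645 = 1.7828 → 1.78
Power = Φ(1.78) = 0.962.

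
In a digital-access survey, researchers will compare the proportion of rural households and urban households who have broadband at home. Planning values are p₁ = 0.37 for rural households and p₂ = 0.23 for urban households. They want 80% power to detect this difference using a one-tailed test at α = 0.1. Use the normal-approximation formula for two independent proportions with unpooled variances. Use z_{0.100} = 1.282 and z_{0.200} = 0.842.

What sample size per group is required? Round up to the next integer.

n = 95 per group

n = (z_α + z_β)² · [p₁(1−p₁) + p₂(1−p₂)] / (p₁ − p₂)²
  = (1.282 + 0.842)² · (0.37·0.63 + 0.23·0.77) / (0.14)²
  = (2.124)² · (0.2331 + 0.1771) / 0.0196
  = 4.5114 · 0.4102 / 0.0196
  = 94.42
Round up → n = 95 per group.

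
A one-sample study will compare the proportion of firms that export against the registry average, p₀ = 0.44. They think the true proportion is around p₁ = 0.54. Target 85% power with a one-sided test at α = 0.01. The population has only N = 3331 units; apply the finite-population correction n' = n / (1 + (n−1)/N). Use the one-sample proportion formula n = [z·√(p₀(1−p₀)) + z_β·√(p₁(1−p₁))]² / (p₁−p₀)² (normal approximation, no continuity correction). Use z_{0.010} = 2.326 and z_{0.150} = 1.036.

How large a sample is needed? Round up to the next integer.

n = [z_α·√(p₀q₀) + z_β·√(p₁q₁)]² / (p₁ − p₀)²
  = [2.326·√(0.44·0.56) + 1.036·√(0.54·0.46)]² / (0.10)²
  = [2.326·0.4964 + 1.036·0.4984]² / 0.0100
  = [1.6709]² / 0.0100
  = 279.20
Finite-population correction (N = 3331): 279.20 / (1 + (279.20 − 1)/3331) = 257.68.
Round up → n = 258.

n = 258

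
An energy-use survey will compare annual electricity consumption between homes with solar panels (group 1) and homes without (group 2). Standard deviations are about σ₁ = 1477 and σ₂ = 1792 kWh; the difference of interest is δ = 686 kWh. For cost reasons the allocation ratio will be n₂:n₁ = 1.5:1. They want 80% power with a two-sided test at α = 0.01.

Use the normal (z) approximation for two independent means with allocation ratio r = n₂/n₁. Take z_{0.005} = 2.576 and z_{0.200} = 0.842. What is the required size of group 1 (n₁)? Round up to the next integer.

n₁ = 108

n₁ = (z_{α/2} + z_β)² · (σ₁² + σ₂²/r) / δ²
   = (2.576 + 0.842)² · (1477² + 1792²/1.5) / 686²
   = 11.6827 · (2181529 + 2140842.7) / 470596
   = 11.6827 · 4322371.7 / 470596
   = 107.30
Round up → n₁ = 108; n₂ = r·n₁ = 1.5 × 108 = 162.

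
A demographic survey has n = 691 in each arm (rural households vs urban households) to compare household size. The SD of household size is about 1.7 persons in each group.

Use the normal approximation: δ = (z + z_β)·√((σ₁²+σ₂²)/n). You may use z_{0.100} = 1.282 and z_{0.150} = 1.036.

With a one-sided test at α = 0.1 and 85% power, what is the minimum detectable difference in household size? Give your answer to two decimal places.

Minimum detectable difference ≈ 0.21 persons

δ = (z_α + z_β) · √((σ₁²+σ₂²)/n)
  = (1.282 + 1.036) · √(5.78/691)
  = 2.318 · √0.00836
  = 2.318 · 0.0915
  = 0.2120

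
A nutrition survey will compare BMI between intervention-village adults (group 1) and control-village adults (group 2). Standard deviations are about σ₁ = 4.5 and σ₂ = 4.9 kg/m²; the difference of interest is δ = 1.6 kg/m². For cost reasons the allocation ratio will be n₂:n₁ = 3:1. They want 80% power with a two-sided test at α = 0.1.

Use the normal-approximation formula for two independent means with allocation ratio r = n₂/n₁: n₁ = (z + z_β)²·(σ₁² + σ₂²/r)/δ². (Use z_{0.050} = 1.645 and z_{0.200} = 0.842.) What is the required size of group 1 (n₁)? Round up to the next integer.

n₁ = 69

n₁ = (z_{α/2} + z_β)² · (σ₁² + σ₂²/r) / δ²
   = (1.645 + 0.842)² · (4.5² + 4.9²/3) / 1.6²
   = 6.1852 · (20.25 + 8.0033) / 2.56
   = 6.1852 · 28.2533 / 2.56
   = 68.26
Round up → n₁ = 69; n₂ = r·n₁ = 3 × 69 = 207.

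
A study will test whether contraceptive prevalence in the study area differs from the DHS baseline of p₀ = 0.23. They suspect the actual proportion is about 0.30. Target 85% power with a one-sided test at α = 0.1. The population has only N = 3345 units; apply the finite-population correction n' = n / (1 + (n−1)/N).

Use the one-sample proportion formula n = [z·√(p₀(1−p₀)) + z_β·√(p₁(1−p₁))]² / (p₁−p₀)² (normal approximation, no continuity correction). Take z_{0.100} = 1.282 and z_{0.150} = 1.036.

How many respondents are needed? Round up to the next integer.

n = 198

n = [z_α·√(p₀q₀) + z_β·√(p₁q₁)]² / (p₁ − p₀)²
  = [1.282·√(0.23·0.77) + 1.036·√(0.30·0.70)]² / (0.07)²
  = [1.282·0.4208 + 1.036·0.4583]² / 0.0049
  = [1.0143]² / 0.0049
  = 209.94
Finite-population correction (N = 3345): 209.94 / (1 + (209.94 − 1)/3345) = 197.60.
Round up → n = 198.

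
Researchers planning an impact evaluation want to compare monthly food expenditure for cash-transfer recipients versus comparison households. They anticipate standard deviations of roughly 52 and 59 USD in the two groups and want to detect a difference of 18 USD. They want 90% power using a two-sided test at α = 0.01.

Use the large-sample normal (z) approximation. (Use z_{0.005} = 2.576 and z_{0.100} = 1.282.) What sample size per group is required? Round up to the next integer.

n = 285 per group

n = (z_{α/2} + z_β)² · (σ₁² + σ₂²) / δ²
  = (2.576 + 1.282)² · (52² + 59² = 6185) / 18²
  = 14.8842 · 6185 / 324
  = 284.13
Round up → n = 285 per group.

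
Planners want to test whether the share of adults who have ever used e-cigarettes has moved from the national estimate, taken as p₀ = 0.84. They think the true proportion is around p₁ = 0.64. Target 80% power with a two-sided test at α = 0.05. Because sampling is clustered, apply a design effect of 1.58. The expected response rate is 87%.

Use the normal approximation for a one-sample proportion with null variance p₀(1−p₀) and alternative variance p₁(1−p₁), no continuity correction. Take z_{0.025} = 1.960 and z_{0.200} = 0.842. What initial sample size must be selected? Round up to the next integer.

n = [z_{α/2}·√(p₀q₀) + z_β·√(p₁q₁)]² / (p₁ − p₀)²
  = [1.960·√(0.84·0.16) + 0.842·√(0.64·0.36)]² / (-0.20)²
  = [1.960·0.3666 + 0.842·0.4800]² / 0.0400
  = [1.1227]² / 0.0400
  = 31.51
Design effect: 1.58 × 31.51 = 49.79.
Adjust for 87% response: 49.79 / 0.87 = 57.23.
Round up → n = 58.

n = 58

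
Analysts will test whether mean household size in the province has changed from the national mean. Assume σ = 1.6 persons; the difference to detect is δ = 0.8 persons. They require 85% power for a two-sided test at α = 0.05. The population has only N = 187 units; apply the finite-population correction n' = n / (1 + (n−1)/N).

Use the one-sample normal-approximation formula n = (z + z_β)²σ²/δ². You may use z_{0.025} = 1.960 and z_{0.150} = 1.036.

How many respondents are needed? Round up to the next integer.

n = 31

n = (z_{α/2} + z_β)² · σ² / δ²
  = (1.960 + 1.036)² · 1.6² / 0.8²
  = 8.9760 · 2.56 / 0.64
  = 35.90
Finite-population correction (N = 187): 35.90 / (1 + (35.90 − 1)/187) = 30.26.
Round up → n = 31.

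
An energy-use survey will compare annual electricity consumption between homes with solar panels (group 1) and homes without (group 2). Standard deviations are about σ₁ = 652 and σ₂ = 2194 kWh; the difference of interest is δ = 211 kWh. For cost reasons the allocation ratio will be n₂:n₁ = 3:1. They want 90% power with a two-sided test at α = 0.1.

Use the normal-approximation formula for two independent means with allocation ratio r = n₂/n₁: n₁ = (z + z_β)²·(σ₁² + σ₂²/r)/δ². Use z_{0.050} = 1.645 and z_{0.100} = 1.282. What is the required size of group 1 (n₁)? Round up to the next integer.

n₁ = (z_{α/2} + z_β)² · (σ₁² + σ₂²/r) / δ²
   = (1.645 + 1.282)² · (652² + 2194²/3) / 211²
   = 8.5673 · (425104 + 1604545.3) / 44521
   = 8.5673 · 2029649.3 / 44521
   = 390.57
Round up → n₁ = 391; n₂ = r·n₁ = 3 × 391 = 1173.

n₁ = 391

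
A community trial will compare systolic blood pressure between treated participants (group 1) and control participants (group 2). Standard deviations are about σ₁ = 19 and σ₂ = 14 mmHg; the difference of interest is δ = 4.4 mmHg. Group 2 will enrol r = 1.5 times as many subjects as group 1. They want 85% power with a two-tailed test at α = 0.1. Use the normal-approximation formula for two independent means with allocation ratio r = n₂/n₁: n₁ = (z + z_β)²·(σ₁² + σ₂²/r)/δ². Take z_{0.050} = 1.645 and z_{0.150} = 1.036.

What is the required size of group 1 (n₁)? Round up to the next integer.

n₁ = (z_{α/2} + z_β)² · (σ₁² + σ₂²/r) / δ²
   = (1.645 + 1.036)² · (19² + 14²/1.5) / 4.4²
   = 7.1878 · (361 + 130.6667) / 19.36
   = 7.1878 · 491.6667 / 19.36
   = 182.54
Round up → n₁ = 183; n₂ = r·n₁ = 1.5 × 183 = 275.

n₁ = 183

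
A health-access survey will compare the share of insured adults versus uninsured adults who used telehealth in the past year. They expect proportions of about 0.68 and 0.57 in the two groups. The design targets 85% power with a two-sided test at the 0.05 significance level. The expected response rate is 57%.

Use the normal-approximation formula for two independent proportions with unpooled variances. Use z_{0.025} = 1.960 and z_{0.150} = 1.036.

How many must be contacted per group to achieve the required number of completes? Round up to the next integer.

n = 603 per group

n = (z_{α/2} + z_β)² · [p₁(1−p₁) + p₂(1−p₂)] / (p₁ − p₂)²
  = (1.960 + 1.036)² · (0.68·0.32 + 0.57·0.43) / (0.11)²
  = (2.996)² · (0.2176 + 0.2451) / 0.0121
  = 8.9760 · 0.4627 / 0.0121
  = 343.24
Adjust for 57% response: 343.24 / 0.57 = 602.18.
Round up → n = 603 per group.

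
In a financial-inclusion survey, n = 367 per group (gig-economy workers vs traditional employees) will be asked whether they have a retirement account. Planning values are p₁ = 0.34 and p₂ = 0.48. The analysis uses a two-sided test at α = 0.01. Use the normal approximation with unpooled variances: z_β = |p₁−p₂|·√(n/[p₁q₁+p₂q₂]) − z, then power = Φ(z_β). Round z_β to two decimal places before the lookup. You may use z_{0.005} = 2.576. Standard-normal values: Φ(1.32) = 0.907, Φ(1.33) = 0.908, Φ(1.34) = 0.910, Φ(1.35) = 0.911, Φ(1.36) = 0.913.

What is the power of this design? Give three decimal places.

Power ≈ 0.907

z_β = |p₁−p₂|·√(n/[p₁q₁+p₂q₂]) − z_{α/2}
    = 0.14 · √(367/0.4740) − 2.576
    = 0.14 · 27.8256 − 2.576
    = 3.8956 − 2.576 = 1.3196 → 1.32
Power = Φ(1.32) = 0.907.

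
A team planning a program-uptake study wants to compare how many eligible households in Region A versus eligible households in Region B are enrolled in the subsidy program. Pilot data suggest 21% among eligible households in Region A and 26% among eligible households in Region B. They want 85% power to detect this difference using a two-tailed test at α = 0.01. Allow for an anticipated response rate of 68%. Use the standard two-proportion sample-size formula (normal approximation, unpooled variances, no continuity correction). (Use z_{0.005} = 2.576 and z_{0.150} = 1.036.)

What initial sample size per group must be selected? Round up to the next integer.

n = 2750 per group

n = (z_{α/2} + z_β)² · [p₁(1−p₁) + p₂(1−p₂)] / (p₁ − p₂)²
  = (2.576 + 1.036)² · (0.21·0.79 + 0.26·0.74) / (-0.05)²
  = (3.612)² · (0.1659 + 0.1924) / 0.0025
  = 13.0465 · 0.3583 / 0.0025
  = 1869.83
Adjust for 68% response: 1869.83 / 0.68 = 2749.75.
Round up → n = 2750 per group.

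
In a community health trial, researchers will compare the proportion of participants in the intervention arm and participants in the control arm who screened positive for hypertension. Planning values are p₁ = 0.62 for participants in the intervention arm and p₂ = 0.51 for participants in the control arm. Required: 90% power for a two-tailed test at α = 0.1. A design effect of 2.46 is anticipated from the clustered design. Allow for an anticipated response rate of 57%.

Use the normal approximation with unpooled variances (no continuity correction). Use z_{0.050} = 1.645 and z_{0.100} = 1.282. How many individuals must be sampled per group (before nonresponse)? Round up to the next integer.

n = 1484 per group

n = (z_{α/2} + z_β)² · [p₁(1−p₁) + p₂(1−p₂)] / (p₁ − p₂)²
  = (1.645 + 1.282)² · (0.62·0.38 + 0.51·0.49) / (0.11)²
  = (2.927)² · (0.2356 + 0.2499) / 0.0121
  = 8.5673 · 0.4855 / 0.0121
  = 343.76
Design effect: 2.46 × 343.76 = 845.64.
Adjust for 57% response: 845.64 / 0.57 = 1483.58.
Round up → n = 1484 per group.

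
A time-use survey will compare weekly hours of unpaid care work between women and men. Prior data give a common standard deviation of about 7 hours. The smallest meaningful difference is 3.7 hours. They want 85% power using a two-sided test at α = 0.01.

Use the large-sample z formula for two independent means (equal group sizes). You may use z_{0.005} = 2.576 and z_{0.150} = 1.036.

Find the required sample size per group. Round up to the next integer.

n = (z_{α/2} + z_β)² · (σ₁² + σ₂²) / δ²
  = (2.576 + 1.036)² · (2·7² = 98) / 3.7²
  = 13.0465 · 98 / 13.69
  = 93.39
Round up → n = 94 per group.

n = 94 per group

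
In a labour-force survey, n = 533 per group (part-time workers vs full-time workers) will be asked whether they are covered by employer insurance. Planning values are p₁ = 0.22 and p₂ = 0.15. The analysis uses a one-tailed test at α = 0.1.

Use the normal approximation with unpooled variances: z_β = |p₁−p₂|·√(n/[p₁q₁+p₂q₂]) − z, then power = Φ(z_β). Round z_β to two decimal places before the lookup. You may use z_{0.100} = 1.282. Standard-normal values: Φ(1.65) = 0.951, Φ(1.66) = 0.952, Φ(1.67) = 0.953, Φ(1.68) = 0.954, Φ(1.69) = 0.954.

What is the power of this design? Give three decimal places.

Power ≈ 0.953

z_β = |p₁−p₂|·√(n/[p₁q₁+p₂q₂]) − z_α
    = 0.07 · √(533/0.2991) − 1.282
    = 0.07 · 42.2139 − 1.282
    = 2.9550 − 1.282 = 1.6730 → 1.67
Power = Φ(1.67) = 0.953.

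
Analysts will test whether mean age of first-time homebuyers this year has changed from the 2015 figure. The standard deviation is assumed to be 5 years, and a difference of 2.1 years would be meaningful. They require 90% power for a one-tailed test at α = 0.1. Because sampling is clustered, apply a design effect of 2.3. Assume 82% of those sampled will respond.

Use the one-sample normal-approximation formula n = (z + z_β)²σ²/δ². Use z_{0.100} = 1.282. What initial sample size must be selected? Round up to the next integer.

n = 105

n = (z_α + z_β)² · σ² / δ²
  = (1.282 + 1.282)² · 5² / 2.1²
  = 6.5741 · 25 / 4.41
  = 37.27
Design effect: 2.3 × 37.27 = 85.72.
Adjust for 82% response: 85.72 / 0.82 = 104.53.
Round up → n = 105.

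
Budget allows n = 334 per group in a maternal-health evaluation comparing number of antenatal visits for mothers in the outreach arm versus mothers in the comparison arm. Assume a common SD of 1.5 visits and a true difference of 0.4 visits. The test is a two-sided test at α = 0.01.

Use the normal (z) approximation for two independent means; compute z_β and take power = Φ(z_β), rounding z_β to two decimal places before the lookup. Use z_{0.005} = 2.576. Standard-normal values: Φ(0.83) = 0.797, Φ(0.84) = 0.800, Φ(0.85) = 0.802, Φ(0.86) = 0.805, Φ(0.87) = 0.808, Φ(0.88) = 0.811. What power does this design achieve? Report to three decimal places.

Power ≈ 0.808

z_β = δ·√(n/(σ₁²+σ₂²)) − z_{α/2}
    = 0.4 · √(334/4.5) − 2.576
    = 0.4 · 8.61523 − 2.576
    = 3.4461 − 2.576 = 0.8701 → 0.87
Power = Φ(0.87) = 0.808.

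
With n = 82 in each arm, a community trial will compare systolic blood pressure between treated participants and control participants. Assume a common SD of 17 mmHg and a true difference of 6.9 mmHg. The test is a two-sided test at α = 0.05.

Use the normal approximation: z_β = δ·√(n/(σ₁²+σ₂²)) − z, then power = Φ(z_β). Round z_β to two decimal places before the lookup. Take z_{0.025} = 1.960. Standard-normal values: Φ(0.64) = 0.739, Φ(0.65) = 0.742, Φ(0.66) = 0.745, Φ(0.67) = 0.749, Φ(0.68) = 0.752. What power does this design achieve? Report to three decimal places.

Power ≈ 0.739

z_β = δ·√(n/(σ₁²+σ₂²)) − z_{α/2}
    = 6.9 · √(82/578) − 1.960
    = 6.9 · 0.37665 − 1.960
    = 2.5989 − 1.960 = 0.6389 → 0.64
Power = Φ(0.64) = 0.739.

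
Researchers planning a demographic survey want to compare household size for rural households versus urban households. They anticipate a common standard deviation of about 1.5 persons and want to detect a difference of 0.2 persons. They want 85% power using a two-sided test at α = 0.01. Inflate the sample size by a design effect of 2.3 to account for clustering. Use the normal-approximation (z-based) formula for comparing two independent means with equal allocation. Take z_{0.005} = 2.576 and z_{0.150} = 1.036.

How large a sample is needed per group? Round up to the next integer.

n = 3376 per group

n = (z_{α/2} + z_β)² · (σ₁² + σ₂²) / δ²
  = (2.576 + 1.036)² · (2·1.5² = 4.5) / 0.2²
  = 13.0465 · 4.5 / 0.04
  = 1467.74
Design effect: 2.3 × 1467.74 = 3375.79.
Round up → n = 3376 per group.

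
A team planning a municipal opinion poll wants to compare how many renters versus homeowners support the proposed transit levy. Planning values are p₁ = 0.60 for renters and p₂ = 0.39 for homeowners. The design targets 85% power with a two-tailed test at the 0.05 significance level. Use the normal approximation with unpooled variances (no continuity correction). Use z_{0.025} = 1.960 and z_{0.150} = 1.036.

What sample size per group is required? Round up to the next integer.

n = (z_{α/2} + z_β)² · [p₁(1−p₁) + p₂(1−p₂)] / (p₁ − p₂)²
  = (1.960 + 1.036)² · (0.60·0.40 + 0.39·0.61) / (0.21)²
  = (2.996)² · (0.2400 + 0.2379) / 0.0441
  = 8.9760 · 0.4779 / 0.0441
  = 97.27
Round up → n = 98 per group.

n = 98 per group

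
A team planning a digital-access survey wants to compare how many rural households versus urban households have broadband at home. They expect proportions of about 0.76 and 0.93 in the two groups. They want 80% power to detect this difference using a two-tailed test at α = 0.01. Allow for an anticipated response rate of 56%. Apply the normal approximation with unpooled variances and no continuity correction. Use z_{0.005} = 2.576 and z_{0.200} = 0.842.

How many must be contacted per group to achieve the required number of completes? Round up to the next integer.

n = 179 per group

n = (z_{α/2} + z_β)² · [p₁(1−p₁) + p₂(1−p₂)] / (p₁ − p₂)²
  = (2.576 + 0.842)² · (0.76·0.24 + 0.93·0.07) / (-0.17)²
  = (3.418)² · (0.1824 + 0.0651) / 0.0289
  = 11.6827 · 0.2475 / 0.0289
  = 100.05
Adjust for 56% response: 100.05 / 0.56 = 178.66.
Round up → n = 179 per group.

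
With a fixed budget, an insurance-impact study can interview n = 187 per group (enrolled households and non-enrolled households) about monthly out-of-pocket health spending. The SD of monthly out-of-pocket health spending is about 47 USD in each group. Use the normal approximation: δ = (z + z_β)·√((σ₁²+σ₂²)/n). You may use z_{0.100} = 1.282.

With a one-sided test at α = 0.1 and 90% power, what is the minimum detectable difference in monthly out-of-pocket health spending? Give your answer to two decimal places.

δ = (z_α + z_β) · √((σ₁²+σ₂²)/n)
  = (1.282 + 1.282) · √(4418/187)
  = 2.564 · √23.6257
  = 2.564 · 4.8606
  = 12.4626

Minimum detectable difference ≈ 12.46 USD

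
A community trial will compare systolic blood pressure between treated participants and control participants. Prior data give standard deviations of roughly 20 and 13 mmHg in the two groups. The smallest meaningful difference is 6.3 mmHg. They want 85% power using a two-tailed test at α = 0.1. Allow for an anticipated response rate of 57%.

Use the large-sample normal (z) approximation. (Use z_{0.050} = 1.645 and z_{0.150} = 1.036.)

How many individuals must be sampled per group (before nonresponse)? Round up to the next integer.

n = (z_{α/2} + z_β)² · (σ₁² + σ₂²) / δ²
  = (1.645 + 1.036)² · (20² + 13² = 569) / 6.3²
  = 7.1878 · 569 / 39.69
  = 103.04
Adjust for 57% response: 103.04 / 0.57 = 180.78.
Round up → n = 181 per group.

n = 181 per group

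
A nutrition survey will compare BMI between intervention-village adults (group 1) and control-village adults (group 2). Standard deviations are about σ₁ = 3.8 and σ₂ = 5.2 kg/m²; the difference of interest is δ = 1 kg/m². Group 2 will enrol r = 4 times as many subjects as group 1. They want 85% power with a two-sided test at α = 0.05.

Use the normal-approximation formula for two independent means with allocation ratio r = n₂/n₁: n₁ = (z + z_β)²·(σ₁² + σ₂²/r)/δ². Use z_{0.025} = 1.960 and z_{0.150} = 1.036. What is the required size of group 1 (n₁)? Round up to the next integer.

n₁ = (z_{α/2} + z_β)² · (σ₁² + σ₂²/r) / δ²
   = (1.960 + 1.036)² · (3.8² + 5.2²/4) / 1²
   = 8.9760 · (14.44 + 6.76) / 1
   = 8.9760 · 21.2 / 1
   = 190.29
Round up → n₁ = 191; n₂ = r·n₁ = 4 × 191 = 764.

n₁ = 191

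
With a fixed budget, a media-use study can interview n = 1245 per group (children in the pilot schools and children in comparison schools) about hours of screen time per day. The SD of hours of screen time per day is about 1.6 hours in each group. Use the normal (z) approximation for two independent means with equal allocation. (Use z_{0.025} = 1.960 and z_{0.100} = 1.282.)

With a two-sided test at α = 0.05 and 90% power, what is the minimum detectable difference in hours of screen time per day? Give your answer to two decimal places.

Minimum detectable difference ≈ 0.21 hours

δ = (z_{α/2} + z_β) · √((σ₁²+σ₂²)/n)
  = (1.960 + 1.282) · √(5.12/1245)
  = 3.242 · √0.00411
  = 3.242 · 0.0641
  = 0.2079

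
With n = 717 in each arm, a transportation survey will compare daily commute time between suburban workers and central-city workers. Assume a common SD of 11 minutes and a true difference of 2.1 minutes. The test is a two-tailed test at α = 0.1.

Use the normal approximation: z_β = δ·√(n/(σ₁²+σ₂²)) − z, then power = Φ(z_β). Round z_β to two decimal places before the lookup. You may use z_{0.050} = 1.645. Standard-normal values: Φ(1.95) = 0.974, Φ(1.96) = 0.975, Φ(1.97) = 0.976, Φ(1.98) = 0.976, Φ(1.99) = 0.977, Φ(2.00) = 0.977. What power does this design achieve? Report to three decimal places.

z_β = δ·√(n/(σ₁²+σ₂²)) − z_{α/2}
    = 2.1 · √(717/242) − 1.645
    = 2.1 · 1.72128 − 1.645
    = 3.6147 − 1.645 = 1.9697 → 1.97
Power = Φ(1.97) = 0.976.

Power ≈ 0.976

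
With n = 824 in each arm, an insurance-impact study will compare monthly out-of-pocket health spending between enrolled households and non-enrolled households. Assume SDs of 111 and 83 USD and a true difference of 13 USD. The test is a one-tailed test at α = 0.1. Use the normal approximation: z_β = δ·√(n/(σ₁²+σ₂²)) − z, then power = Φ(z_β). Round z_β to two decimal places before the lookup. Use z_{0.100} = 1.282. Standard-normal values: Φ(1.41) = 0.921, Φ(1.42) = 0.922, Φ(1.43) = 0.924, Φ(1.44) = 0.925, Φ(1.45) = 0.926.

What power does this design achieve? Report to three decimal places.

Power ≈ 0.921

z_β = δ·√(n/(σ₁²+σ₂²)) − z_α
    = 13 · √(824/19210) − 1.282
    = 13 · 0.20711 − 1.282
    = 2.6924 − 1.282 = 1.4104 → 1.41
Power = Φ(1.41) = 0.921.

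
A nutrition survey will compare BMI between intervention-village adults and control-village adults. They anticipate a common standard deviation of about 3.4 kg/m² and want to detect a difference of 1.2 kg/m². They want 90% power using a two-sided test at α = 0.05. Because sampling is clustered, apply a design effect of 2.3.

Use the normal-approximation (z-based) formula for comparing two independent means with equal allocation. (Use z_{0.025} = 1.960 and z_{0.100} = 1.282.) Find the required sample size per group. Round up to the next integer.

n = 389 per group

n = (z_{α/2} + z_β)² · (σ₁² + σ₂²) / δ²
  = (1.960 + 1.282)² · (2·3.4² = 23.12) / 1.2²
  = 10.5106 · 23.12 / 1.44
  = 168.75
Design effect: 2.3 × 168.75 = 388.13.
Round up → n = 389 per group.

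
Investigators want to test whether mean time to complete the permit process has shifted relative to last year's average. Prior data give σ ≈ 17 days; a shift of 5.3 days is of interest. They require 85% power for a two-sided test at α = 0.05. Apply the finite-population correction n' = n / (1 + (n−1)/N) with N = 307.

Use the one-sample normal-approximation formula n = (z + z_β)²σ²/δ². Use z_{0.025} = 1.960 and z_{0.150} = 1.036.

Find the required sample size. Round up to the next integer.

n = 72

n = (z_{α/2} + z_β)² · σ² / δ²
  = (1.960 + 1.036)² · 17² / 5.3²
  = 8.9760 · 289 / 28.09
  = 92.35
Finite-population correction (N = 307): 92.35 / (1 + (92.35 − 1)/307) = 71.17.
Round up → n = 72.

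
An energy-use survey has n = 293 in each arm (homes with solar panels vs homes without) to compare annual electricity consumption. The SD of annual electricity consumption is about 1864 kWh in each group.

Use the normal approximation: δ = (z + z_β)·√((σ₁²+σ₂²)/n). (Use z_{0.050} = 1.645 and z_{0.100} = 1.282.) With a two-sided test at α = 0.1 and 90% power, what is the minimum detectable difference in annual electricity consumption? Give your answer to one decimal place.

δ = (z_{α/2} + z_β) · √((σ₁²+σ₂²)/n)
  = (1.645 + 1.282) · √(6948992/293)
  = 2.927 · √23716.7
  = 2.927 · 154.0023
  = 450.7646

Minimum detectable difference ≈ 450.8 kWh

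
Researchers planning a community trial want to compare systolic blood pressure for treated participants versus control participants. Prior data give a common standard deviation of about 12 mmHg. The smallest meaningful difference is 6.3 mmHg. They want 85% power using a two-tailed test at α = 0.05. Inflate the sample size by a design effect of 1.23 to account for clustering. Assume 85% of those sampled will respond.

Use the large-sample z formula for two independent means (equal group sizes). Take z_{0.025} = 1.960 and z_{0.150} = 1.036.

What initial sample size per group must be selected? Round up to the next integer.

n = 95 per group

n = (z_{α/2} + z_β)² · (σ₁² + σ₂²) / δ²
  = (1.960 + 1.036)² · (2·12² = 288) / 6.3²
  = 8.9760 · 288 / 39.69
  = 65.13
Design effect: 1.23 × 65.13 = 80.11.
Adjust for 85% response: 80.11 / 0.85 = 94.25.
Round up → n = 95 per group.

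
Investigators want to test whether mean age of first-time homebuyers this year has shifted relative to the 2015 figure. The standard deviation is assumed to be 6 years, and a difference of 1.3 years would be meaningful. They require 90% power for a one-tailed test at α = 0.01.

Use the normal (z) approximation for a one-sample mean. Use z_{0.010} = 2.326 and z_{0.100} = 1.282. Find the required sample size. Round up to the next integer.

n = (z_α + z_β)² · σ² / δ²
  = (2.326 + 1.282)² · 6² / 1.3²
  = 13.0177 · 36 / 1.69
  = 277.30
Round up → n = 278.

n = 278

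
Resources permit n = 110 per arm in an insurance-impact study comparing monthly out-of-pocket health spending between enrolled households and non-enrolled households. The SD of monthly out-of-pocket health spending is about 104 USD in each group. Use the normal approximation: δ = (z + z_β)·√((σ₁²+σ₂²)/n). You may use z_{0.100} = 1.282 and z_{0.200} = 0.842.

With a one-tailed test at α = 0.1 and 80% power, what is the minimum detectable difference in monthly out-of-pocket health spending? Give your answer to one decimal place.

Minimum detectable difference ≈ 29.8 USD

δ = (z_α + z_β) · √((σ₁²+σ₂²)/n)
  = (1.282 + 0.842) · √(21632/110)
  = 2.124 · √196.6545
  = 2.124 · 14.0234
  = 29.7856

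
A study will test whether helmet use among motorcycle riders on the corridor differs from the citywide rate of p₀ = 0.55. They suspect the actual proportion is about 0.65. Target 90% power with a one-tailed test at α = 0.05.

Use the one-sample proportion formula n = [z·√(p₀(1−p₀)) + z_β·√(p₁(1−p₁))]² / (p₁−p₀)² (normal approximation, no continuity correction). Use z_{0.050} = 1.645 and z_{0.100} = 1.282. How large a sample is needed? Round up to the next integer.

n = 205

n = [z_α·√(p₀q₀) + z_β·√(p₁q₁)]² / (p₁ − p₀)²
  = [1.645·√(0.55·0.45) + 1.282·√(0.65·0.35)]² / (0.10)²
  = [1.645·0.4975 + 1.282·0.4770]² / 0.0100
  = [1.4299]² / 0.0100
  = 204.45
Round up → n = 205.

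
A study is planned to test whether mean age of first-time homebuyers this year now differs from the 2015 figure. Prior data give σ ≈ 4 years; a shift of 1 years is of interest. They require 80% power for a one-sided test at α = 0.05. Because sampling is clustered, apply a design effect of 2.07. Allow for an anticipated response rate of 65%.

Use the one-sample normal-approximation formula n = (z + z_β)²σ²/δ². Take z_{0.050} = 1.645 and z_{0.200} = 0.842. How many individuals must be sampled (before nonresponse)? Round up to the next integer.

n = (z_α + z_β)² · σ² / δ²
  = (1.645 + 0.842)² · 4² / 1²
  = 6.1852 · 16 / 1
  = 98.96
Design effect: 2.07 × 98.96 = 204.85.
Adjust for 65% response: 204.85 / 0.65 = 315.16.
Round up → n = 316.

n = 316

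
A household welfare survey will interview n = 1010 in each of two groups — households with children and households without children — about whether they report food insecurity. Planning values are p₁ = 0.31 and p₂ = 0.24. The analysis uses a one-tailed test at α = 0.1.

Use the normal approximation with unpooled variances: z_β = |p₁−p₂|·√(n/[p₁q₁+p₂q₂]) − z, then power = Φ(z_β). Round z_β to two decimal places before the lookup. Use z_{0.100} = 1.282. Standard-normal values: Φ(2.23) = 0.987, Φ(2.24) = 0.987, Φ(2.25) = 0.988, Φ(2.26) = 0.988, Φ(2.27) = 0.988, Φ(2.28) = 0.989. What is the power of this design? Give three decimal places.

z_β = |p₁−p₂|·√(n/[p₁q₁+p₂q₂]) − z_α
    = 0.07 · √(1010/0.3963) − 1.282
    = 0.07 · 50.4834 − 1.282
    = 3.5338 − 1.282 = 2.2518 → 2.25
Power = Φ(2.25) = 0.988.

Power ≈ 0.988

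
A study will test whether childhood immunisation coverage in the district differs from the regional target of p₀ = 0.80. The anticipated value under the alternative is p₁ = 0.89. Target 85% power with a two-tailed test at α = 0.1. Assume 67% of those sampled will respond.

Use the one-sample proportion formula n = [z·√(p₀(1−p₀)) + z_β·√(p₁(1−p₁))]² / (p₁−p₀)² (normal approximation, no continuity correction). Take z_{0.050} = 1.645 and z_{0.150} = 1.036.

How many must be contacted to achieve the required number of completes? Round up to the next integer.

n = 178

n = [z_{α/2}·√(p₀q₀) + z_β·√(p₁q₁)]² / (p₁ − p₀)²
  = [1.645·√(0.80·0.20) + 1.036·√(0.89·0.11)]² / (0.09)²
  = [1.645·0.4000 + 1.036·0.3129]² / 0.0081
  = [0.9822]² / 0.0081
  = 119.09
Adjust for 67% response: 119.09 / 0.67 = 177.75.
Round up → n = 178.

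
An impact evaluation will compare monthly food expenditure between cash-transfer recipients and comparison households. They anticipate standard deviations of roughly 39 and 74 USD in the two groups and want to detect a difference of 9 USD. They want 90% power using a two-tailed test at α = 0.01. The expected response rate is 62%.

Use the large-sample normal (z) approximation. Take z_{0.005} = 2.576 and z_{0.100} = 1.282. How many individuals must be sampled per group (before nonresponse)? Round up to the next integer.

n = 2074 per group

n = (z_{α/2} + z_β)² · (σ₁² + σ₂²) / δ²
  = (2.576 + 1.282)² · (39² + 74² = 6997) / 9²
  = 14.8842 · 6997 / 81
  = 1285.73
Adjust for 62% response: 1285.73 / 0.62 = 2073.77.
Round up → n = 2074 per group.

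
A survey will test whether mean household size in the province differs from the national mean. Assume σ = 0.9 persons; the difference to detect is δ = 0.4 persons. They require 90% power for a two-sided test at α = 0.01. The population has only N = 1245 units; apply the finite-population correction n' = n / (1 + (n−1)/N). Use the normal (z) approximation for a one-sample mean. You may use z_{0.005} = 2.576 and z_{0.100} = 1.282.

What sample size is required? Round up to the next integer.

n = 72

n = (z_{α/2} + z_β)² · σ² / δ²
  = (2.576 + 1.282)² · 0.9² / 0.4²
  = 14.8842 · 0.81 / 0.16
  = 75.35
Finite-population correction (N = 1245): 75.35 / (1 + (75.35 − 1)/1245) = 71.10.
Round up → n = 72.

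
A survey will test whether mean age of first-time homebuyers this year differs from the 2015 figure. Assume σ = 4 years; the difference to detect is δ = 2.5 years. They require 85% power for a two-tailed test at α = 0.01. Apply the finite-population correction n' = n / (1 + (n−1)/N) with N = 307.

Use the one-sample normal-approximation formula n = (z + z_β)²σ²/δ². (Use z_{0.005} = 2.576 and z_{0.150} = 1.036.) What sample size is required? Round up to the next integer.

n = 31

n = (z_{α/2} + z_β)² · σ² / δ²
  = (2.576 + 1.036)² · 4² / 2.5²
  = 13.0465 · 16 / 6.25
  = 33.40
Finite-population correction (N = 307): 33.40 / (1 + (33.40 − 1)/307) = 30.21.
Round up → n = 31.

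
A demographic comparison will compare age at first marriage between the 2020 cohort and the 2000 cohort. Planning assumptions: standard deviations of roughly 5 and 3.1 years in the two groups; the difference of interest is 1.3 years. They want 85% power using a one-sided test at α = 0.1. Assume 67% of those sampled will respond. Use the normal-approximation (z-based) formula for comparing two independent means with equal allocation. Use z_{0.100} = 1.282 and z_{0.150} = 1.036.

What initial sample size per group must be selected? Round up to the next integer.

n = (z_α + z_β)² · (σ₁² + σ₂²) / δ²
  = (1.282 + 1.036)² · (5² + 3.1² = 34.61) / 1.3²
  = 5.3731 · 34.61 / 1.69
  = 110.04
Adjust for 67% response: 110.04 / 0.67 = 164.24.
Round up → n = 165 per group.

n = 165 per group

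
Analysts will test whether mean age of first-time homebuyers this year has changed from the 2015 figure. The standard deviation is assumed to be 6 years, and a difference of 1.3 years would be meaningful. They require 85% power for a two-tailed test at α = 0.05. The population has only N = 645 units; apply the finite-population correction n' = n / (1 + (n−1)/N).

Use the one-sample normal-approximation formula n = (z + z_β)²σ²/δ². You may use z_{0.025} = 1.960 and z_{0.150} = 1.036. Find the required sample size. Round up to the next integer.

n = (z_{α/2} + z_β)² · σ² / δ²
  = (1.960 + 1.036)² · 6² / 1.3²
  = 8.9760 · 36 / 1.69
  = 191.21
Finite-population correction (N = 645): 191.21 / (1 + (191.21 − 1)/645) = 147.66.
Round up → n = 148.

n = 148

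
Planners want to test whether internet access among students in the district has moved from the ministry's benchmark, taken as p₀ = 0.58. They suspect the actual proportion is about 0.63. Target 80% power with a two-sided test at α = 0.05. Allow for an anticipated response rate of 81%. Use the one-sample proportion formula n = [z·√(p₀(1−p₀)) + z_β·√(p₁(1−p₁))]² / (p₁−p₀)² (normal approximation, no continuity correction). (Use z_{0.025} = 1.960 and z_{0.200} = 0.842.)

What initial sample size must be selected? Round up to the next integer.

n = [z_{α/2}·√(p₀q₀) + z_β·√(p₁q₁)]² / (p₁ − p₀)²
  = [1.960·√(0.58·0.42) + 0.842·√(0.63·0.37)]² / (0.05)²
  = [1.960·0.4936 + 0.842·0.4828]² / 0.0025
  = [1.3739]² / 0.0025
  = 755.04
Adjust for 81% response: 755.04 / 0.81 = 932.14.
Round up → n = 933.

n = 933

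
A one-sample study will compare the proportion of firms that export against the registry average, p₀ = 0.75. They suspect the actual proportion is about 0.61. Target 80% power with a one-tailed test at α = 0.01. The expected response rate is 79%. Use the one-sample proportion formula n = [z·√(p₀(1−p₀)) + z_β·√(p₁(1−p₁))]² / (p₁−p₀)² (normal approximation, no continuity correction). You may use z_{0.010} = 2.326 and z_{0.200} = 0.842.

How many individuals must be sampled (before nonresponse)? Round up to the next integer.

n = 130

n = [z_α·√(p₀q₀) + z_β·√(p₁q₁)]² / (p₁ − p₀)²
  = [2.326·√(0.75·0.25) + 0.842·√(0.61·0.39)]² / (-0.14)²
  = [2.326·0.4330 + 0.842·0.4877]² / 0.0196
  = [1.4179]² / 0.0196
  = 102.57
Adjust for 79% response: 102.57 / 0.79 = 129.83.
Round up → n = 130.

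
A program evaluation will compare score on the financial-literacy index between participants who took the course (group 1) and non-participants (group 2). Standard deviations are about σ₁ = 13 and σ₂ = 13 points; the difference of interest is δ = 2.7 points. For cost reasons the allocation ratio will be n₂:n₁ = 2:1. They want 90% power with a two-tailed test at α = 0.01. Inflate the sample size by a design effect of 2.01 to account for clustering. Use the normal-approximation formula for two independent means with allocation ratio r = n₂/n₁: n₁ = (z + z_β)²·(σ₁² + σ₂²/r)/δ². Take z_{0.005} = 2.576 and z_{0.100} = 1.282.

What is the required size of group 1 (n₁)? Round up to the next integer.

n₁ = (z_{α/2} + z_β)² · (σ₁² + σ₂²/r) / δ²
   = (2.576 + 1.282)² · (13² + 13²/2) / 2.7²
   = 14.8842 · (169 + 84.5) / 7.29
   = 14.8842 · 253.5 / 7.29
   = 517.58
Design effect: 2.01 × 517.58 = 1040.33.
Round up → n₁ = 1041; n₂ = r·n₁ = 2 × 1041 = 2082.

n₁ = 1041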